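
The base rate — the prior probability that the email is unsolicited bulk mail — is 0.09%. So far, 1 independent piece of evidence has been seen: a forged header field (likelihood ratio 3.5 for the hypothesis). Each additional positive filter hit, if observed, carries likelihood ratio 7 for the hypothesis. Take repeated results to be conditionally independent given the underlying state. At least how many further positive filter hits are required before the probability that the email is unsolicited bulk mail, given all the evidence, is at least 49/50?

Prior odds = 0.0009/0.9991 = 9/9991.
Bayes factor of the evidence already in hand = 3.5.
Odds after that evidence = (9/9991) × 3.5 = 63/19982.
Target odds = 0.98/0.02 = 49.
Need 7ⁿ ≥ 49 ÷ (63/19982) = 139874/9.
7⁴ = 2401 falls short of 139874/9 but 7⁵ = 16807 reaches it, so n = 5.

5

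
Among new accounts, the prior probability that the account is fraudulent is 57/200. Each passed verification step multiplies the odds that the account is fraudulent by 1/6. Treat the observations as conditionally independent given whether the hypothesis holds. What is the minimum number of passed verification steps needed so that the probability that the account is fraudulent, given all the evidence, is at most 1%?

3

Prior odds: 0.285 ÷ 0.715 = 57/143.
Likelihood ratio per passed verification step = 1/6.
Target odds: 0.01 ÷ 0.99 = 1/99.
Require (1/6)ⁿ ≤ 1/99 ÷ (57/143) = 13/513.
(1/6)² = 1/36 is still above 13/513 but (1/6)³ = 1/216 is at or below it, so n = 3.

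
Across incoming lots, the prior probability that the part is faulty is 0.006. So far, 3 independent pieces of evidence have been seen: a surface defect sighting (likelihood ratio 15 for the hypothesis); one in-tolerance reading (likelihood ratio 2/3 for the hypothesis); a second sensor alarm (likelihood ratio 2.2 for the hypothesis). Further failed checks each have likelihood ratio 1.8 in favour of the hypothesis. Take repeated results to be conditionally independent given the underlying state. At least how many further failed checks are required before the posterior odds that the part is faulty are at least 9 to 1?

Prior odds = 0.006/0.994 = 3/497.
Combined Bayes factor of the evidence already in hand = 15 × (2/3) × 2.2 = 22.
Odds after that evidence = (3/497) × 22 = 66/497.
Target odds = 9.
Need 1.8ⁿ ≥ 9 ÷ (66/497) = 1491/22.
1.8⁷ = 4782969/78125 falls short of 1491/22 but 1.8⁸ = 43046721/390625 reaches it, so n = 8.

8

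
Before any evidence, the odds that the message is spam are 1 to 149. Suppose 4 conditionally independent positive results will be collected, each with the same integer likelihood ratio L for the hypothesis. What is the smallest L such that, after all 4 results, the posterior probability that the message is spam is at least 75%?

Prior odds = 1/149.
Target odds = 0.75/0.25 = 3.
Need L⁴ ≥ 3 ÷ (1/149) = 447.
4⁴ = 256 < 447 ≤ 625 = 5⁴, so L = 5.

5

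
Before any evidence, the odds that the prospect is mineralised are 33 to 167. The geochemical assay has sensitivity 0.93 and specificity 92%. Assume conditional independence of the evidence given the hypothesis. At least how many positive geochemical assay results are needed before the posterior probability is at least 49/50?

3

Prior odds = 33/167.
False-positive rate = 1 − 0.92 = 0.08; likelihood ratio of a positive = 0.93/0.08 = 11.625.
Target posterior odds = 0.98/0.02 = 49.
Need (33/167) × 11.625ⁿ ≥ 49, i.e. 11.625ⁿ ≥ 8183/33.
11.625² = 135.140625 falls short of 8183/33 but 11.625³ = 804357/512 reaches it, so n = 3.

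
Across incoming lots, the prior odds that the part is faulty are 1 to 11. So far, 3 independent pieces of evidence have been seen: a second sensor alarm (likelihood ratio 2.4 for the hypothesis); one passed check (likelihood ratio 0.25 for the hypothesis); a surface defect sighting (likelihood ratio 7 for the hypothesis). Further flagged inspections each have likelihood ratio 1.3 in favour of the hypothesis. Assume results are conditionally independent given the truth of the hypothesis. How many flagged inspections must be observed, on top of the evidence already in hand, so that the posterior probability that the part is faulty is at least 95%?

Prior odds = 1/11.
Combined Bayes factor of the evidence already in hand = 2.4 × 0.25 × 7 = 4.2.
Odds after that evidence = (1/11) × 4.2 = 21/55.
Target odds = 0.95/0.05 = 19.
Need 1.3ⁿ ≥ 19 ÷ (21/55) = 1045/21.
1.3¹⁴ ≈39.3738 falls short of 1045/21 but 1.3¹⁵ ≈51.1859 reaches it, so n = 15.

15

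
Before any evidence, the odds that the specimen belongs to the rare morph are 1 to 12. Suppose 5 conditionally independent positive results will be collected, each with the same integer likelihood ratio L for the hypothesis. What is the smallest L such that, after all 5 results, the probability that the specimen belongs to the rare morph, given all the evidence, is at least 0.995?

Prior odds = 1/12.
Target odds = 0.995/0.005 = 199.
Need L⁵ ≥ 199 ÷ (1/12) = 2388.
4⁵ = 1024 < 2388 ≤ 3125 = 5⁵, so L = 5.

5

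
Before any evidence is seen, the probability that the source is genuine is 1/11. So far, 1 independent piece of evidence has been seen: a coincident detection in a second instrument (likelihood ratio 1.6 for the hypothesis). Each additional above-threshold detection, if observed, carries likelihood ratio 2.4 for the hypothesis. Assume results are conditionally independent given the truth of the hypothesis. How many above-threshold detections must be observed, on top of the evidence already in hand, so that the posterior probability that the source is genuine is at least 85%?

5

Prior odds = (1/11)/(10/11) = 0.1.
Bayes factor of the evidence already in hand = 1.6.
Odds after that evidence = 0.1 × 1.6 = 0.16.
Target odds = 0.85/0.15 = 17/3.
Need 2.4ⁿ ≥ 17/3 ÷ 0.16 = 425/12.
2.4⁴ = 33.1776 falls short of 425/12 but 2.4⁵ = 79.62624 reaches it, so n = 5.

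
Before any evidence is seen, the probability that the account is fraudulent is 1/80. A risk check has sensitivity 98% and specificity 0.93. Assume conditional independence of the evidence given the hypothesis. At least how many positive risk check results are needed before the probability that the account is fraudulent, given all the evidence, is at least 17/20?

Prior odds = 0.0125/0.9875 = 1/79.
False-positive rate = 1 − 0.93 = 0.07; likelihood ratio of a positive = 0.98/0.07 = 14.
Target odds: 0.85 ÷ 0.15 = 17/3.
Require 14ⁿ ≥ 17/3 ÷ (1/79) = 1343/3.
14² = 196 falls short of 1343/3 but 14³ = 2744 reaches it, so n = 3.

3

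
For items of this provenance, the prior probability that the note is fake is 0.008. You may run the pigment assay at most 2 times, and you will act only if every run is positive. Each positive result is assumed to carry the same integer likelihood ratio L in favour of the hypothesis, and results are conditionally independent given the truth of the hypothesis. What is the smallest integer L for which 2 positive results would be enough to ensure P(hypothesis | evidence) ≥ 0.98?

Prior odds = 0.008/0.992 = 1/124.
Target odds = 0.98/0.02 = 49.
Need L² ≥ 49 ÷ (1/124) = 6076.
77² = 5929 < 6076 ≤ 6084 = 78², so L = 78.

78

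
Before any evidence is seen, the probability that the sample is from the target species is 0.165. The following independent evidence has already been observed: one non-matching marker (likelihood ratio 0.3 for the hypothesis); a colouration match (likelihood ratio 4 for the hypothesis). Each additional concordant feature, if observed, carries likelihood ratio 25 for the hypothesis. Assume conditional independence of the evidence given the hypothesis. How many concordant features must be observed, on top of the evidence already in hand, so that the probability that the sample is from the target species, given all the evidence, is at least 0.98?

Prior odds = 0.165/0.835 = 33/167.
Combined Bayes factor of the evidence already in hand = 0.3 × 4 = 1.2.
Odds after that evidence = (33/167) × 1.2 = 198/835.
Target odds = 0.98/0.02 = 49.
Need 25ⁿ ≥ 49 ÷ (198/835) = 40915/198.
25¹ = 25 falls short of 40915/198 but 25² = 625 reaches it, so n = 2.

2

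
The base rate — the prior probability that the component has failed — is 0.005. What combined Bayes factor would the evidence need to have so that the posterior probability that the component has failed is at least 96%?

4776

Prior odds = 0.005/0.995 = 1/199.
Target odds = 0.96/0.04 = 24.
Required Bayes factor = 24 ÷ (1/199) = 4776.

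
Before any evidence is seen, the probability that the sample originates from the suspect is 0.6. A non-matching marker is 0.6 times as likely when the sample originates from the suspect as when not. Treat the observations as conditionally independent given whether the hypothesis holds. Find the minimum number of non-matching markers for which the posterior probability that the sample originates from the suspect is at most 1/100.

Prior odds: 0.6 ÷ 0.4 = 1.5.
Likelihood ratio per non-matching marker = 0.6.
Target odds: 0.01 ÷ 0.99 = 1/99.
Require 0.6ⁿ ≤ 1/99 ÷ 1.5 = 2/297.
0.6⁹ = 19683/1953125 is still above 2/297 but 0.6¹⁰ = 59049/9765625 is at or below it, so n = 10.

10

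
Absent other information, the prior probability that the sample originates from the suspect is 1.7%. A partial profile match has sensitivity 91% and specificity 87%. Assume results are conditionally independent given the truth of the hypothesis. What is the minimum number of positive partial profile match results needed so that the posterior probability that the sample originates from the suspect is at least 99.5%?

5

Prior odds = 0.017/0.983 = 17/983.
False-positive rate = 1 − 0.87 = 0.13; likelihood ratio of a positive = 0.91/0.13 = 7.
Target odds: 0.995 ÷ 0.005 = 199.
Need (17/983) × 7ⁿ ≥ 199, i.e. 7ⁿ ≥ 195617/17.
7⁴ = 2401 falls short of 195617/17 but 7⁵ = 16807 reaches it, so n = 5.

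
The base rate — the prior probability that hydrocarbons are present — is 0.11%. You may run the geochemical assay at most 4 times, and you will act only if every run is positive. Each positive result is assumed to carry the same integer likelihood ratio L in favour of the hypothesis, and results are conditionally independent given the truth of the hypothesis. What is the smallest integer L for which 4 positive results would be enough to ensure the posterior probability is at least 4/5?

Prior odds = 0.0011/0.9989 = 11/9989.
Target odds = 0.8/0.2 = 4.
Need L⁴ ≥ 4 ÷ (11/9989) = 39956/11.
7⁴ = 2401 < 39956/11 ≤ 4096 = 8⁴, so L = 8.

8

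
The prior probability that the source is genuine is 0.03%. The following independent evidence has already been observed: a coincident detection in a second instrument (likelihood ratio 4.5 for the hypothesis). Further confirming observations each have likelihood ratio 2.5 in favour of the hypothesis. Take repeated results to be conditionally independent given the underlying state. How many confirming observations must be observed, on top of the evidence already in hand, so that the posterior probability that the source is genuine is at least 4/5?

Prior odds = 0.0003/0.9997 = 3/9997.
Bayes factor of the evidence already in hand = 4.5.
Odds after that evidence = (3/9997) × 4.5 = 27/19994.
Target odds = 0.8/0.2 = 4.
Need 2.5ⁿ ≥ 4 ÷ (27/19994) = 79976/27.
2.5⁸ = 390625/256 falls short of 79976/27 but 2.5⁹ = 1953125/512 reaches it, so n = 9.

9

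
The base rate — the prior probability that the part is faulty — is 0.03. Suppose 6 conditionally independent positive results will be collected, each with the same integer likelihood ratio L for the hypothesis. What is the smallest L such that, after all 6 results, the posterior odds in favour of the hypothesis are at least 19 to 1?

3

Prior odds = 0.03/0.97 = 3/97.
Target odds = 19.
Need L⁶ ≥ 19 ÷ (3/97) = 1843/3.
2⁶ = 64 < 1843/3 ≤ 729 = 3⁶, so L = 3.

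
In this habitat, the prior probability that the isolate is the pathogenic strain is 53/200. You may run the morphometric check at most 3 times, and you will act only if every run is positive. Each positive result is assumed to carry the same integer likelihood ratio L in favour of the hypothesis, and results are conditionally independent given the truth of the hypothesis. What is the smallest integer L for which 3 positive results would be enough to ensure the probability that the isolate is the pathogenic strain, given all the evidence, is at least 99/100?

7

Prior odds = 0.265/0.735 = 53/147.
Target odds = 0.99/0.01 = 99.
Need L³ ≥ 99 ÷ (53/147) = 14553/53.
6³ = 216 < 14553/53 ≤ 343 = 7³, so L = 7.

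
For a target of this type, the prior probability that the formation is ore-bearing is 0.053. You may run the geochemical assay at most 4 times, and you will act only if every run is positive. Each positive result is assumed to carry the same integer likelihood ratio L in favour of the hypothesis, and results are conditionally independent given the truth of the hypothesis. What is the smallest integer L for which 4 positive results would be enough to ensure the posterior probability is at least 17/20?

Prior odds = 0.053/0.947 = 53/947.
Target odds = 0.85/0.15 = 17/3.
Need L⁴ ≥ 17/3 ÷ (53/947) = 16099/159.
3⁴ = 81 < 16099/159 ≤ 256 = 4⁴, so L = 4.

4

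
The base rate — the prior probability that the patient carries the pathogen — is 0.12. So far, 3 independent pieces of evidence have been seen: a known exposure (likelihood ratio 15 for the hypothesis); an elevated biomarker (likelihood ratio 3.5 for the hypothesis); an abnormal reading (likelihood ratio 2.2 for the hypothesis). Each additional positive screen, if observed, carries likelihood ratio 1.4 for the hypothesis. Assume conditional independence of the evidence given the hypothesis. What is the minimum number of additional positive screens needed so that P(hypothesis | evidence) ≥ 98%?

Prior odds = 0.12/0.88 = 3/22.
Combined Bayes factor of the evidence already in hand = 15 × 3.5 × 2.2 = 115.5.
Odds after that evidence = (3/22) × 115.5 = 15.75.
Target odds = 0.98/0.02 = 49.
Need 1.4ⁿ ≥ 49 ÷ 15.75 = 28/9.
1.4³ = 2.744 falls short of 28/9 but 1.4⁴ = 3.8416 reaches it, so n = 4.

4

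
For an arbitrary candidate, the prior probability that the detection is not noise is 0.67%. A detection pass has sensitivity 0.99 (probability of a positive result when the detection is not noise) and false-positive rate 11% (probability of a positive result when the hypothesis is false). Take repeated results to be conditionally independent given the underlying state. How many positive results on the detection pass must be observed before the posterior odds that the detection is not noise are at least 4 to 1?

3

Prior odds = 0.0067/0.9933 = 67/9933.
Likelihood ratio of a positive result = 0.99/0.11 = 9.
Target odds = 4.
Need (67/9933) × 9ⁿ ≥ 4, i.e. 9ⁿ ≥ 39732/67.
9² = 81 falls short of 39732/67 but 9³ = 729 reaches it, so n = 3.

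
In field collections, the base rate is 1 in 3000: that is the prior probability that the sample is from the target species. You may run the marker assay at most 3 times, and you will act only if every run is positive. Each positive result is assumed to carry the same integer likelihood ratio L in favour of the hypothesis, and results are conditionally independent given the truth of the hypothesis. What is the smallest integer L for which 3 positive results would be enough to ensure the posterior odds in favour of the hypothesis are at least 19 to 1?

Prior odds = (1/3000)/(2999/3000) = 1/2999.
Target odds = 19.
Need L³ ≥ 19 ÷ (1/2999) = 56981.
38³ = 54872 < 56981 ≤ 59319 = 39³, so L = 39.

39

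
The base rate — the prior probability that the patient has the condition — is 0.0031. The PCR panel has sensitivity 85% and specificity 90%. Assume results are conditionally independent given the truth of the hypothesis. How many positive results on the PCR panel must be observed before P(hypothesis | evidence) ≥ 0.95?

5

Prior odds: 0.0031 ÷ 0.9969 = 31/9969.
False-positive rate = 1 − 0.9 = 0.1; likelihood ratio of a positive = 0.85/0.1 = 8.5.
Target odds: 0.95 ÷ 0.05 = 19.
Require 8.5ⁿ ≥ 19 ÷ (31/9969) = 189411/31.
8.5⁴ = 5220.0625 falls short of 189411/31 but 8.5⁵ = 44370.53125 reaches it, so n = 5.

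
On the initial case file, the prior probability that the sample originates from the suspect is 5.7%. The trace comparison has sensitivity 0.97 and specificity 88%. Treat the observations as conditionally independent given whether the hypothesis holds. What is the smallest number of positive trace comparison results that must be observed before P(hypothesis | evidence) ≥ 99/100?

Prior odds = 0.057/0.943 = 57/943.
False-positive rate = 1 − 0.88 = 0.12; likelihood ratio of a positive = 0.97/0.12 = 97/12.
Target posterior odds = 0.99/0.01 = 99.
Require (97/12)ⁿ ≥ 99 ÷ (57/943) = 31119/19.
(97/12)³ = 912673/1728 falls short of 31119/19 but (97/12)⁴ = 88529281/20736 reaches it, so n = 4.

4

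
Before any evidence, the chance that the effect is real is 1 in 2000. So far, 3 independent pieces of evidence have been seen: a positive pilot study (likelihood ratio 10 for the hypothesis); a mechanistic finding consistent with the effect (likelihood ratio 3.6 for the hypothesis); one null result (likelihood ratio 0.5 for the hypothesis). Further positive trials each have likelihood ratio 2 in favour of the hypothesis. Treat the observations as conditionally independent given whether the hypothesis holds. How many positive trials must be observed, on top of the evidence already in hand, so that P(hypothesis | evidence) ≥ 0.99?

14

Prior odds = 0.0005/0.9995 = 1/1999.
Combined Bayes factor of the evidence already in hand = 10 × 3.6 × 0.5 = 18.
Odds after that evidence = (1/1999) × 18 = 18/1999.
Target odds = 0.99/0.01 = 99.
Need 2ⁿ ≥ 99 ÷ (18/1999) = 10994.5.
2¹³ = 8192 falls short of 10994.5 but 2¹⁴ = 16384 reaches it, so n = 14.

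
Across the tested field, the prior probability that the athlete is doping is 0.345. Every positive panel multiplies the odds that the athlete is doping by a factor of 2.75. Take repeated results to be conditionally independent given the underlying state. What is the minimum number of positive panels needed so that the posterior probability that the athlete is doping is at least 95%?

4

Prior odds = 0.345/0.655 = 69/131.
Likelihood ratio per positive panel = 2.75.
Target odds: 0.95 ÷ 0.05 = 19.
Need (69/131) × 2.75ⁿ ≥ 19, i.e. 2.75ⁿ ≥ 2489/69.
2.75³ = 20.796875 falls short of 2489/69 but 2.75⁴ = 57.19140625 reaches it, so n = 4.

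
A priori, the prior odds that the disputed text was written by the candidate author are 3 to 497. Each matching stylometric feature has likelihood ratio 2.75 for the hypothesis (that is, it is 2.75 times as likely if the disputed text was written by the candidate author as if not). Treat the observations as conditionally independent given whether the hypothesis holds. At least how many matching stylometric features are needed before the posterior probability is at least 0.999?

12

Prior odds = 3/497.
Likelihood ratio per matching stylometric feature = 2.75.
Target posterior odds = 0.999/0.001 = 999.
Require 2.75ⁿ ≥ 999 ÷ (3/497) = 165501.
2.75¹¹ ≈68023.6 falls short of 165501 but 2.75¹² ≈187065 reaches it, so n = 12.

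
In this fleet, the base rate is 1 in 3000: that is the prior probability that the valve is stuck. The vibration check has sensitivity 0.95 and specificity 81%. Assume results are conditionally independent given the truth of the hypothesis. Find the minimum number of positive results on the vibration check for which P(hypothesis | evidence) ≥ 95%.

Prior odds: (1/3000) ÷ (2999/3000) = 1/2999.
False-positive rate = 1 − 0.81 = 0.19; likelihood ratio of a positive = 0.95/0.19 = 5.
Target posterior odds = 0.95/0.05 = 19.
Require 5ⁿ ≥ 19 ÷ (1/2999) = 56981.
5⁶ = 15625 falls short of 56981 but 5⁷ = 78125 reaches it, so n = 7.

7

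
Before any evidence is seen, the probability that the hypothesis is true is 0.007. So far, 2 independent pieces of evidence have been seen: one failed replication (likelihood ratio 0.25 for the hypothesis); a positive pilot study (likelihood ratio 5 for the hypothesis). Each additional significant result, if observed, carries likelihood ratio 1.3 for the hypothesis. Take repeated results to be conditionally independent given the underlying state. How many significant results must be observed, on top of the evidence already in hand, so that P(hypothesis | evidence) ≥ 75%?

Prior odds = 0.007/0.993 = 7/993.
Combined Bayes factor of the evidence already in hand = 0.25 × 5 = 1.25.
Odds after that evidence = (7/993) × 1.25 = 35/3972.
Target odds = 0.75/0.25 = 3.
Need 1.3ⁿ ≥ 3 ÷ (35/3972) = 11916/35.
1.3²² ≈321.184 falls short of 11916/35 but 1.3²³ ≈417.539 reaches it, so n = 23.

23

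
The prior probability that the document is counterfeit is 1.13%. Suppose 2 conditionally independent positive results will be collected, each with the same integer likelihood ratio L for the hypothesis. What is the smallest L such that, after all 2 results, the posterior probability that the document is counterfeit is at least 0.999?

Prior odds = 0.0113/0.9887 = 113/9887.
Target odds = 0.999/0.001 = 999.
Need L² ≥ 999 ÷ (113/9887) = 9877113/113.
295² = 87025 < 9877113/113 ≤ 87616 = 296², so L = 296.

296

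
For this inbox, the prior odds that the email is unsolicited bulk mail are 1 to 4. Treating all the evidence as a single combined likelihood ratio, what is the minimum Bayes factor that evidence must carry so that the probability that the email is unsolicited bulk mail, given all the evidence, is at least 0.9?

36

Prior odds = 0.25.
Target odds = 0.9/0.1 = 9.
Required Bayes factor = 9 ÷ 0.25 = 36.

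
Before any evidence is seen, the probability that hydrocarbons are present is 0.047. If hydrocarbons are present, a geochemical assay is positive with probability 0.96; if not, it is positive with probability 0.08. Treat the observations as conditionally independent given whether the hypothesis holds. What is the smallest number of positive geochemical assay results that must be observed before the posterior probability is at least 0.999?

Prior odds: 0.047 ÷ 0.953 = 47/953.
Likelihood ratio of a positive = 0.96/0.08 = 12.
Target posterior odds = 0.999/0.001 = 999.
Require 12ⁿ ≥ 999 ÷ (47/953) = 952047/47.
12³ = 1728 falls short of 952047/47 but 12⁴ = 20736 reaches it, so n = 4.

4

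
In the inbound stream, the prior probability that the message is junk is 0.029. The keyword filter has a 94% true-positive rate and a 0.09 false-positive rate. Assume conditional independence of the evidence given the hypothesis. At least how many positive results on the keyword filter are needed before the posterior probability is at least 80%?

3

Prior odds: 0.029 ÷ 0.971 = 29/971.
Likelihood ratio of a positive result = 0.94/0.09 = 94/9.
Target odds: 0.8 ÷ 0.2 = 4.
Require (94/9)ⁿ ≥ 4 ÷ (29/971) = 3884/29.
(94/9)² = 8836/81 falls short of 3884/29 but (94/9)³ = 830584/729 reaches it, so n = 3.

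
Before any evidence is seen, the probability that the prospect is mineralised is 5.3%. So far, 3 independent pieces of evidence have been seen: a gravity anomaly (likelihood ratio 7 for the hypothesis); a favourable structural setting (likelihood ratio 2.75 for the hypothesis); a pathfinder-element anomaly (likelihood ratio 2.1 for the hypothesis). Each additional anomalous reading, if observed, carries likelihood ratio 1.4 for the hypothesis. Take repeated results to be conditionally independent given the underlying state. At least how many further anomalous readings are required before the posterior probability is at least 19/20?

7

Prior odds = 0.053/0.947 = 53/947.
Combined Bayes factor of the evidence already in hand = 7 × 2.75 × 2.1 = 40.425.
Odds after that evidence = (53/947) × 40.425 = 85701/37880.
Target odds = 0.95/0.05 = 19.
Need 1.4ⁿ ≥ 19 ÷ (85701/37880) = 719720/85701.
1.4⁶ = 117649/15625 falls short of 719720/85701 but 1.4⁷ = 823543/78125 reaches it, so n = 7.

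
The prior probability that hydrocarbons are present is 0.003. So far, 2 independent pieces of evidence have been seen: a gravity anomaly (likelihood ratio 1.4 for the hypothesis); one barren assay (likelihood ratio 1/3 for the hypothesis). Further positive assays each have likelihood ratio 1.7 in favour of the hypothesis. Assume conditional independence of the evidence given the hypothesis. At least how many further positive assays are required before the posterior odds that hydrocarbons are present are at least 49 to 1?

Prior odds = 0.003/0.997 = 3/997.
Combined Bayes factor of the evidence already in hand = 1.4 × (1/3) = 7/15.
Odds after that evidence = (3/997) × 7/15 = 7/4985.
Target odds = 49.
Need 1.7ⁿ ≥ 49 ÷ (7/4985) = 34895.
1.7¹⁹ ≈23907.2 falls short of 34895 but 1.7²⁰ ≈40642.3 reaches it, so n = 20.

20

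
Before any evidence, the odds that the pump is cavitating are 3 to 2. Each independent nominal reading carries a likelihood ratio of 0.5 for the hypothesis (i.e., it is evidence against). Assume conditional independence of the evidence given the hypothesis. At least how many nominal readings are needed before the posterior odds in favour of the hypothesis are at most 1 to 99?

Prior odds = 1.5.
Likelihood ratio per nominal reading = 0.5.
Target odds = 1/99.
Require 0.5ⁿ ≤ 1/99 ÷ 1.5 = 2/297.
0.5⁷ = 0.0078125 is still above 2/297 but 0.5⁸ = 0.00390625 is at or below it, so n = 8.

8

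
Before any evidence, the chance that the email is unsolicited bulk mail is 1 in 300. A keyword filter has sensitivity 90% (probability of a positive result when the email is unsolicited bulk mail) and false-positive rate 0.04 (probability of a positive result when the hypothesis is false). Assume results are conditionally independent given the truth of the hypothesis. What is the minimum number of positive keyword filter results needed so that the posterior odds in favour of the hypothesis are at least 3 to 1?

Prior odds: (1/300) ÷ (299/300) = 1/299.
Likelihood ratio of a positive result = 0.9/0.04 = 22.5.
Target odds = 3.
Require 22.5ⁿ ≥ 3 ÷ (1/299) = 897.
22.5² = 506.25 falls short of 897 but 22.5³ = 11390.625 reaches it, so n = 3.

3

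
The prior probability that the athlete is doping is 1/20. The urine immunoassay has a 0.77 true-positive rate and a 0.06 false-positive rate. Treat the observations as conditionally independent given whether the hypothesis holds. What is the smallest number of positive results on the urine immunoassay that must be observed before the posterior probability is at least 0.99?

Prior odds = 0.05/0.95 = 1/19.
Likelihood ratio of a positive result = 0.77/0.06 = 77/6.
Target posterior odds = 0.99/0.01 = 99.
Require (77/6)ⁿ ≥ 99 ÷ (1/19) = 1881.
(77/6)² = 5929/36 falls short of 1881 but (77/6)³ = 456533/216 reaches it, so n = 3.

3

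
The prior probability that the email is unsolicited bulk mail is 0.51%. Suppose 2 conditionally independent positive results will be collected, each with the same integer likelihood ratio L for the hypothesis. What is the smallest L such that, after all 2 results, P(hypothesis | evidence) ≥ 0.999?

Prior odds = 0.0051/0.9949 = 51/9949.
Target odds = 0.999/0.001 = 999.
Need L² ≥ 999 ÷ (51/9949) = 3313017/17.
441² = 194481 < 3313017/17 ≤ 195364 = 442², so L = 442.

442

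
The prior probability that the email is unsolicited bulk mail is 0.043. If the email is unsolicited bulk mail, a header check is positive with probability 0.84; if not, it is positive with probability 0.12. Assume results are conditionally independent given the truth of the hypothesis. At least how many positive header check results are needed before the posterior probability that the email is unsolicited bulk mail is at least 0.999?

Prior odds: 0.043 ÷ 0.957 = 43/957.
Likelihood ratio of a positive = 0.84/0.12 = 7.
Target odds: 0.999 ÷ 0.001 = 999.
Require 7ⁿ ≥ 999 ÷ (43/957) = 956043/43.
7⁵ = 16807 falls short of 956043/43 but 7⁶ = 117649 reaches it, so n = 6.

6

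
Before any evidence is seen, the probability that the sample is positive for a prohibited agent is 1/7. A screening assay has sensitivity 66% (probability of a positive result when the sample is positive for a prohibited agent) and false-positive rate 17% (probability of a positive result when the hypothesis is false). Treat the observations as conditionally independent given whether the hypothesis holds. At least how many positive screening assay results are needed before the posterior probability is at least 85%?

Prior odds: (1/7) ÷ (6/7) = 1/6.
Likelihood ratio of a positive result = 0.66/0.17 = 66/17.
Target posterior odds = 0.85/0.15 = 17/3.
Need (1/6) × (66/17)ⁿ ≥ 17/3, i.e. (66/17)ⁿ ≥ 34.
(66/17)² = 4356/289 falls short of 34 but (66/17)³ = 287496/4913 reaches it, so n = 3.

3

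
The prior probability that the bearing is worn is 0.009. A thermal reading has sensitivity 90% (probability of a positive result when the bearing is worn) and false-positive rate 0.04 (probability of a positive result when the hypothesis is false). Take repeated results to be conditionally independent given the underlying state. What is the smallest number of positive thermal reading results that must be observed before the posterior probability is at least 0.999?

4

Prior odds = 0.009/0.991 = 9/991.
Likelihood ratio of a positive result = 0.9/0.04 = 22.5.
Target odds: 0.999 ÷ 0.001 = 999.
Require 22.5ⁿ ≥ 999 ÷ (9/991) = 110001.
22.5³ = 11390.625 falls short of 110001 but 22.5⁴ = 256289.0625 reaches it, so n = 4.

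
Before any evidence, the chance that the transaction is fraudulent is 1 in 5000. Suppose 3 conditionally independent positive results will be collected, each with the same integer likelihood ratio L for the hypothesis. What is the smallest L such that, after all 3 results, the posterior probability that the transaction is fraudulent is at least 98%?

Prior odds = 0.0002/0.9998 = 1/4999.
Target odds = 0.98/0.02 = 49.
Need L³ ≥ 49 ÷ (1/4999) = 244951.
62³ = 238328 < 244951 ≤ 250047 = 63³, so L = 63.

63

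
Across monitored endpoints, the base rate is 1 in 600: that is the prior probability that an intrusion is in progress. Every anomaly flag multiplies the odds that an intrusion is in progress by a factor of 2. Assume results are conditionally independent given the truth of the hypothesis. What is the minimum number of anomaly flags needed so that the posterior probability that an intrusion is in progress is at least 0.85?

Prior odds = (1/600)/(599/600) = 1/599.
Likelihood ratio per anomaly flag = 2.
Target posterior odds = 0.85/0.15 = 17/3.
Require 2ⁿ ≥ 17/3 ÷ (1/599) = 10183/3.
2¹¹ = 2048 falls short of 10183/3 but 2¹² = 4096 reaches it, so n = 12.

12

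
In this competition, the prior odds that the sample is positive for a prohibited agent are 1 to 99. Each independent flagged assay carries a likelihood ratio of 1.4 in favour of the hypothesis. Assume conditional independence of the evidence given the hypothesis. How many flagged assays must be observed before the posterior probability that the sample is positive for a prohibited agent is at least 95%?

23

Prior odds = 1/99.
Likelihood ratio per flagged assay = 1.4.
Target odds: 0.95 ÷ 0.05 = 19.
Need (1/99) × 1.4ⁿ ≥ 19, i.e. 1.4ⁿ ≥ 1881.
1.4²² ≈1639.9 falls short of 1881 but 1.4²³ ≈2295.86 reaches it, so n = 23.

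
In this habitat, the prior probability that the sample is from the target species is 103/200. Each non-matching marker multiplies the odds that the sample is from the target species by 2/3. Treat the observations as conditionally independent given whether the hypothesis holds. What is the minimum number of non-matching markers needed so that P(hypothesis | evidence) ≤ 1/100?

Prior odds: 0.515 ÷ 0.485 = 103/97.
Likelihood ratio per non-matching marker = 2/3.
Target odds: 0.01 ÷ 0.99 = 1/99.
Require (2/3)ⁿ ≤ 1/99 ÷ (103/97) = 97/10197.
(2/3)¹¹ = 2048/177147 is still above 97/10197 but (2/3)¹² = 4096/531441 is at or below it, so n = 12.

12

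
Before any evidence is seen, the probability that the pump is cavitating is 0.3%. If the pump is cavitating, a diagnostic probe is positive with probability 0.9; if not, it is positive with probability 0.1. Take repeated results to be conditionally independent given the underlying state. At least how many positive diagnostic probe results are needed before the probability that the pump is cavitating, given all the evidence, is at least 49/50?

5

Prior odds = 0.003/0.997 = 3/997.
Likelihood ratio of a positive = 0.9/0.1 = 9.
Target odds: 0.98 ÷ 0.02 = 49.
Need (3/997) × 9ⁿ ≥ 49, i.e. 9ⁿ ≥ 48853/3.
9⁴ = 6561 falls short of 48853/3 but 9⁵ = 59049 reaches it, so n = 5.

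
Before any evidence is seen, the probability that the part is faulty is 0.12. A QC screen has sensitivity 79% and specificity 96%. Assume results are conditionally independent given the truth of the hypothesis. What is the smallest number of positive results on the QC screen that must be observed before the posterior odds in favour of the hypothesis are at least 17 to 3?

Prior odds = 0.12/0.88 = 3/22.
False-positive rate = 1 − 0.96 = 0.04; likelihood ratio of a positive = 0.79/0.04 = 19.75.
Target odds = 17/3.
Need (3/22) × 19.75ⁿ ≥ 17/3, i.e. 19.75ⁿ ≥ 374/9.
19.75¹ = 19.75 falls short of 374/9 but 19.75² = 390.0625 reaches it, so n = 2.

2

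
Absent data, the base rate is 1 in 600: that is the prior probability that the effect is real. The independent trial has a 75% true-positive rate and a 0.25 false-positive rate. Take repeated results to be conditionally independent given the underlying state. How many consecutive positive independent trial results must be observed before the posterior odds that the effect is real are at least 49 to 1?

10

Prior odds = (1/600)/(599/600) = 1/599.
Likelihood ratio of a positive result = 0.75/0.25 = 3.
Target odds = 49.
Require 3ⁿ ≥ 49 ÷ (1/599) = 29351.
3⁹ = 19683 falls short of 29351 but 3¹⁰ = 59049 reaches it, so n = 10.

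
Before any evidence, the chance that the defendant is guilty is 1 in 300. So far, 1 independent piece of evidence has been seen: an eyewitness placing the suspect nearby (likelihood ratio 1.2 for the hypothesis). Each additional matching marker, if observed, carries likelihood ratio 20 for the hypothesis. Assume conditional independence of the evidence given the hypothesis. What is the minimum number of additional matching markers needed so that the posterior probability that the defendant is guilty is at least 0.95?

Prior odds = (1/300)/(299/300) = 1/299.
Bayes factor of the evidence already in hand = 1.2.
Odds after that evidence = (1/299) × 1.2 = 6/1495.
Target odds = 0.95/0.05 = 19.
Need 20ⁿ ≥ 19 ÷ (6/1495) = 28405/6.
20² = 400 falls short of 28405/6 but 20³ = 8000 reaches it, so n = 3.

3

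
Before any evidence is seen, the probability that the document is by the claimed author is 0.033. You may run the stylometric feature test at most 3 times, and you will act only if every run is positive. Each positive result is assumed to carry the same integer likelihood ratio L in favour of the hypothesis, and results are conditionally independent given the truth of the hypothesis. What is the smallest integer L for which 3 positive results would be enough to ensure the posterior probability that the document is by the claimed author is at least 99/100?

15

Prior odds = 0.033/0.967 = 33/967.
Target odds = 0.99/0.01 = 99.
Need L³ ≥ 99 ÷ (33/967) = 2901.
14³ = 2744 < 2901 ≤ 3375 = 15³, so L = 15.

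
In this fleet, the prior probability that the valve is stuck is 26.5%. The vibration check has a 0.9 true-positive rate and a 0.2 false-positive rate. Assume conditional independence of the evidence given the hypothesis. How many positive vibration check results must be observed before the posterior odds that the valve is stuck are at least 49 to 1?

4

Prior odds: 0.265 ÷ 0.735 = 53/147.
Likelihood ratio of a positive result = 0.9/0.2 = 4.5.
Target odds = 49.
Need (53/147) × 4.5ⁿ ≥ 49, i.e. 4.5ⁿ ≥ 7203/53.
4.5³ = 91.125 falls short of 7203/53 but 4.5⁴ = 410.0625 reaches it, so n = 4.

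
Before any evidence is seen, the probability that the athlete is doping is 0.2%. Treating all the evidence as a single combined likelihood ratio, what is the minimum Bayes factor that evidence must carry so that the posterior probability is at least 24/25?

Prior odds = 0.002/0.998 = 1/499.
Target odds = 0.96/0.04 = 24.
Required Bayes factor = 24 ÷ (1/499) = 11976.

11976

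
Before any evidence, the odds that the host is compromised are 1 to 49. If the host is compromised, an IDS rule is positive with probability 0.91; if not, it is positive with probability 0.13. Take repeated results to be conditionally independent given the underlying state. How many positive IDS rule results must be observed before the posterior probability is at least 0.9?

4

Prior odds = 1/49.
Likelihood ratio of a positive = 0.91/0.13 = 7.
Target odds: 0.9 ÷ 0.1 = 9.
Require 7ⁿ ≥ 9 ÷ (1/49) = 441.
7³ = 343 falls short of 441 but 7⁴ = 2401 reaches it, so n = 4.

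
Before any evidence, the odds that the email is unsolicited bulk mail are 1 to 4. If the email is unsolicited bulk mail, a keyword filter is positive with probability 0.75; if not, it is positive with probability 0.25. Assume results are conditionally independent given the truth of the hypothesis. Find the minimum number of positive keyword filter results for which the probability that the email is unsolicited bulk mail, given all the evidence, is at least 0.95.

Prior odds = 0.25.
Likelihood ratio of a positive = 0.75/0.25 = 3.
Target odds: 0.95 ÷ 0.05 = 19.
Require 3ⁿ ≥ 19 ÷ 0.25 = 76.
3³ = 27 falls short of 76 but 3⁴ = 81 reaches it, so n = 4.

4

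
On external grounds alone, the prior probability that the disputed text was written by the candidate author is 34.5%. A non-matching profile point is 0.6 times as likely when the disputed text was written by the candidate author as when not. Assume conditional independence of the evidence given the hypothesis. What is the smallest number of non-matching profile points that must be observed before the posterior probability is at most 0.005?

10

Prior odds = 0.345/0.655 = 69/131.
Likelihood ratio per non-matching profile point = 0.6.
Target posterior odds = 0.005/0.995 = 1/199.
Require 0.6ⁿ ≤ 1/199 ÷ (69/131) = 131/13731.
0.6⁹ = 19683/1953125 is still above 131/13731 but 0.6¹⁰ = 59049/9765625 is at or below it, so n = 10.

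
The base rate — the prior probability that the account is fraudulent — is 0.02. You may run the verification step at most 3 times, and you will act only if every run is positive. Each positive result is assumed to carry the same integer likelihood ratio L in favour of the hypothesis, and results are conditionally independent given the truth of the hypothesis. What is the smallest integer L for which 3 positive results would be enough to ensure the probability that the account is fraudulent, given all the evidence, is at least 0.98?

Prior odds = 0.02/0.98 = 1/49.
Target odds = 0.98/0.02 = 49.
Need L³ ≥ 49 ÷ (1/49) = 2401.
13³ = 2197 < 2401 ≤ 2744 = 14³, so L = 14.

14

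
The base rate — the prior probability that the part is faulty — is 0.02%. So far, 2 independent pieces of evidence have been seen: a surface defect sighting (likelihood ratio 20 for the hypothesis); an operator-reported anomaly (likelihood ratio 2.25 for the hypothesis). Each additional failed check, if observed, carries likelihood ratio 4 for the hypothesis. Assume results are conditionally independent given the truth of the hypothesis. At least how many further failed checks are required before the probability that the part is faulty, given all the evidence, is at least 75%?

Prior odds = 0.0002/0.9998 = 1/4999.
Combined Bayes factor of the evidence already in hand = 20 × 2.25 = 45.
Odds after that evidence = (1/4999) × 45 = 45/4999.
Target odds = 0.75/0.25 = 3.
Need 4ⁿ ≥ 3 ÷ (45/4999) = 4999/15.
4⁴ = 256 falls short of 4999/15 but 4⁵ = 1024 reaches it, so n = 5.

5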